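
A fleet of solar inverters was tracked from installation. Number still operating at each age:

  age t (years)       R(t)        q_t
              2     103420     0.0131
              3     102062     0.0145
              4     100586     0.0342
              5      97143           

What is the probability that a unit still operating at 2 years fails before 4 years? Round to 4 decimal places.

P(fail before 4 | operational at 2) = 1 − R(4)/R(2) = 1 − 100586/103420 = (2834)/103420 = 0.027403.

0.0274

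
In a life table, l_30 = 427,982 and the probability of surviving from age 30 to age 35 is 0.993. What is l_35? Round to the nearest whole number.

424986

l_35 = l_30 × p = 427,982 × 0.993 = 424986.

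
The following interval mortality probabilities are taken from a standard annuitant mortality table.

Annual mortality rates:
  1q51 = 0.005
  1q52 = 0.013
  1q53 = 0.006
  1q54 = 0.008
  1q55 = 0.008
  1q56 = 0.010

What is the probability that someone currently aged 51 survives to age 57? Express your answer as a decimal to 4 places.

0.9510

Chaining the interval survival probabilities: (1 − 0.005) × (1 − 0.013) × (1 − 0.006) × (1 − 0.008) × (1 − 0.008) × (1 − 0.010).
= 0.995 × 0.987 × 0.994 × 0.992 × 0.992 × 0.990 = 0.951010.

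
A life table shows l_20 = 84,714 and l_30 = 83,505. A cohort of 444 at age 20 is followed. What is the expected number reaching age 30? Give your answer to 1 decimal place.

437.7

The relevant probability is 83,505/84,714 = 0.985728.
Expected number = 444 × 0.985728 = 437.7.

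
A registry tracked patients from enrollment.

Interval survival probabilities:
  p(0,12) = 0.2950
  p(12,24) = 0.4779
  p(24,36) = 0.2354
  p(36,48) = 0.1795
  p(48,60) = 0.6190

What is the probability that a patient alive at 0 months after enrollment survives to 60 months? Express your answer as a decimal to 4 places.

P(survive 0→60) = 0.2950 × 0.4779 × 0.2354 × 0.1795 × 0.6190.
= 0.003687.

0.0037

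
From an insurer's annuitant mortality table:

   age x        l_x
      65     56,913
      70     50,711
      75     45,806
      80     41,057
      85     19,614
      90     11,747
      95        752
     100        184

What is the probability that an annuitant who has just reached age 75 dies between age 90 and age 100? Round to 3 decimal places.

0.252

This is the probability of reaching 90 but not 100, conditional on being alive at 75: (l_90 − l_100) / l_75.
= (11,747 − 184) / 45,806 = 11,563 / 45,806 = 0.252434.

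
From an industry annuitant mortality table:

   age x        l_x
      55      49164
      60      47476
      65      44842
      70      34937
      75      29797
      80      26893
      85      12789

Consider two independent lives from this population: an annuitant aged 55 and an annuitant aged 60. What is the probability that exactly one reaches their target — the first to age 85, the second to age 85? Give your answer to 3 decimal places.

p₁ = l_85/l_55 = 12789/49164 = 0.260129; p₂ = l_85/l_60 = 12789/47476 = 0.269378.
P(exactly one) = p₁(1−p₂) + (1−p₁)p₂ = 0.190056 + 0.199305 = 0.389361.

0.389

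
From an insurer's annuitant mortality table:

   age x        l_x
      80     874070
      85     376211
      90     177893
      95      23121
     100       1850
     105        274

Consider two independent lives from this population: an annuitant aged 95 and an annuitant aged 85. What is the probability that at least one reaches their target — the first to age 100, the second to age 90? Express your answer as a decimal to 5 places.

p₁ = l_100/l_95 = 1850/23121 = 0.080014; p₂ = l_90/l_85 = 177893/376211 = 0.472854.
P(at least one) = 1 − (1−p₁)(1−p₂) = 1 − 0.919986 × 0.527146 = 0.515033.

0.51503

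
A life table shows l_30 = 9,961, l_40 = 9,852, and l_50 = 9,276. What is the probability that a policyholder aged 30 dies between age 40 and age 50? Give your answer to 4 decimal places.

0.0578

We want 10|10q30 = (l_40 − l_50)/l_30.
This is the probability of reaching 40 but not 50, conditional on being alive at 30: (l_40 − l_50) / l_30.
= (9,852 − 9,276) / 9,961 = 576 / 9,961 = 0.057826.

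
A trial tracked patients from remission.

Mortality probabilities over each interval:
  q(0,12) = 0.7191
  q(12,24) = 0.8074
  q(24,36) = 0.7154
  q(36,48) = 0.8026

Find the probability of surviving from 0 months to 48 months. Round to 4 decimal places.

0.0030

P(survive 0→48) = (1 − 0.7191) × (1 − 0.8074) × (1 − 0.7154) × (1 − 0.8026).
= 0.2809 × 0.1926 × 0.2846 × 0.1974 = 0.003039.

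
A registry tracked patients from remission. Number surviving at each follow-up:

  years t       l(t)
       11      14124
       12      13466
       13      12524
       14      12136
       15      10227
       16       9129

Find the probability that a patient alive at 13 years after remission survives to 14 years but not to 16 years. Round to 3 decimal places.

This is the probability of reaching 14 but not 16, conditional on being alive at 13: (l(14) − l(16)) / l(13).
= (12136 − 9129) / 12524 = 3007 / 12524 = 0.240099.

0.240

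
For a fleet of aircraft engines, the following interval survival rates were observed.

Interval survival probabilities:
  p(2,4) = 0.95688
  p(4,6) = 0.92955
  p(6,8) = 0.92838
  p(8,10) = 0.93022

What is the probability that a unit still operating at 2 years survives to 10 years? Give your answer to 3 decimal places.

0.768

P(survive 2→10) = 0.95688 × 0.92955 × 0.92838 × 0.93022.
= 0.768142.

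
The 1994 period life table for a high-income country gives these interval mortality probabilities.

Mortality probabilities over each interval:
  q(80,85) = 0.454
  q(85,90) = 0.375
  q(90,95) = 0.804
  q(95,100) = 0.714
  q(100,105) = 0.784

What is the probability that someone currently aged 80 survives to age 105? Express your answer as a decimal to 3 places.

0.004

Chaining the interval survival probabilities: (1 − 0.454) × (1 − 0.375) × (1 − 0.804) × (1 − 0.714) × (1 − 0.784).
= 0.546 × 0.625 × 0.196 × 0.286 × 0.216 = 0.004132.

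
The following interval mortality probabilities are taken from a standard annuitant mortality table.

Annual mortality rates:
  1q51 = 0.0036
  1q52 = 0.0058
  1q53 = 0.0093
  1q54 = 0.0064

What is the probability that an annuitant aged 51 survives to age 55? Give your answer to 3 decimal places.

0.975

Survival from 51 to 55 is the product of surviving each interval: (1 − 0.0036) × (1 − 0.0058) × (1 − 0.0093) × (1 − 0.0064).
= 0.9964 × 0.9942 × 0.9907 × 0.9936 = 0.975127.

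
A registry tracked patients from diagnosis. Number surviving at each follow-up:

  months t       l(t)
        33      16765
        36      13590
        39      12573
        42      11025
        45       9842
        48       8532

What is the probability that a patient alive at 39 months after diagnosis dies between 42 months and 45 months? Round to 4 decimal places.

This is the probability of reaching 42 but not 45, conditional on being alive at 39: (l(42) − l(45)) / l(39).
= (11025 − 9842) / 12573 = 1183 / 12573 = 0.094091.

0.0941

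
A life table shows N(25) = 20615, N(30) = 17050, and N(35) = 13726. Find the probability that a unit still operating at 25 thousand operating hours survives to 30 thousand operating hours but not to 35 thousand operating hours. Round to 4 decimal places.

0.1612

This is the probability of reaching 30 but not 35, conditional on being operational at 25: (N(30) − N(35)) / N(25).
= (17050 − 13726) / 20615 = 3324 / 20615 = 0.161242.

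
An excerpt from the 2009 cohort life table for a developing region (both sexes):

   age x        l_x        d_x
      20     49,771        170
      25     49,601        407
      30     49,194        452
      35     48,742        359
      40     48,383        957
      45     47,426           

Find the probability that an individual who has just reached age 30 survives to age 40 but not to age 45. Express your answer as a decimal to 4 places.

0.0195

This is the probability of reaching 40 but not 45, conditional on being alive at 30: (l_40 − l_45) / l_30.
= (48,383 − 47,426) / 49,194 = 957 / 49,194 = 0.019454.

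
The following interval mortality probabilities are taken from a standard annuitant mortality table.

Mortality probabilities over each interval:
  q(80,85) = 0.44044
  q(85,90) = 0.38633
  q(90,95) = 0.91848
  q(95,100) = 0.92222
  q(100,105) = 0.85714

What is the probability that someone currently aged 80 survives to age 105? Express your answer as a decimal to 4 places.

Survival from 80 to 105 is the product of surviving each interval: (1 − 0.44044) × (1 − 0.38633) × (1 − 0.91848) × (1 − 0.92222) × (1 − 0.85714).
= 0.55956 × 0.61367 × 0.08152 × 0.07778 × 0.14286 = 0.000311.

0.0003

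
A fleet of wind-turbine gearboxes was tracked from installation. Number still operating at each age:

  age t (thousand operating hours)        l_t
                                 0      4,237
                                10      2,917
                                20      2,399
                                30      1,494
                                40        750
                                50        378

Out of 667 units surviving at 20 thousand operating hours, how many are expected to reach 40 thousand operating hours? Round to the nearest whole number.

209

The relevant probability is 750/2,399 = 0.312630.
Expected number = 667 × 0.312630 = 209.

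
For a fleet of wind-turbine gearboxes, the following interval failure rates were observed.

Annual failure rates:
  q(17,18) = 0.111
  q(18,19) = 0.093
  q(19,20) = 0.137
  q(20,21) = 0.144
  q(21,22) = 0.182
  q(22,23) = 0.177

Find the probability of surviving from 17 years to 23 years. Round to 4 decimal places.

Survival from 17 to 23 is the product of surviving each interval: (1 − 0.111) × (1 − 0.093) × (1 − 0.137) × (1 − 0.144) × (1 − 0.182) × (1 − 0.177).
= 0.889 × 0.907 × 0.863 × 0.856 × 0.818 × 0.823 = 0.401002.

0.4010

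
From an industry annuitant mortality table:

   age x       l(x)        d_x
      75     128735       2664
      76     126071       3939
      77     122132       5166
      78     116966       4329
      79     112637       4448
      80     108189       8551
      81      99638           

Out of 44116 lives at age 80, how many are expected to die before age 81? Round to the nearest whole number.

3487

The relevant probability is 1 − 99638/108189 = 0.079038.
Expected number = 44116 × 0.079038 = 3487.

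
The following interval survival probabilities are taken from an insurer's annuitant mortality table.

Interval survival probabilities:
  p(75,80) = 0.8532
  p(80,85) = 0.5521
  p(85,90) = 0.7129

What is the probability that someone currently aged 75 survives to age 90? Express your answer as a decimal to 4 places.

P(survive 75→90) = 0.8532 × 0.5521 × 0.7129.
= 0.335813.

0.3358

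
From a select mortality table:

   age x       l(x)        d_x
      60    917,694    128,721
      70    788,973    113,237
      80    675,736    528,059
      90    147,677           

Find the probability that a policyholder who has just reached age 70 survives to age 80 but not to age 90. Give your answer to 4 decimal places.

0.6693

This is the probability of reaching 80 but not 90, conditional on being alive at 70: (l(80) − l(90)) / l(70).
= (675,736 − 147,677) / 788,973 = 528,059 / 788,973 = 0.669299.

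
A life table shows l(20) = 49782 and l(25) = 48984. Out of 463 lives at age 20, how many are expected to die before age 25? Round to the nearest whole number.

7

The relevant probability is 1 − 48984/49782 = 0.016030.
Expected number = 463 × 0.016030 = 7.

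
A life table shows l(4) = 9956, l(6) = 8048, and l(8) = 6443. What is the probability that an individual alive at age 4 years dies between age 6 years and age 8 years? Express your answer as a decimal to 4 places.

0.1612

This is the probability of reaching 6 but not 8, conditional on being alive at 4: (l(6) − l(8)) / l(4).
= (8048 − 6443) / 9956 = 1605 / 9956 = 0.161209.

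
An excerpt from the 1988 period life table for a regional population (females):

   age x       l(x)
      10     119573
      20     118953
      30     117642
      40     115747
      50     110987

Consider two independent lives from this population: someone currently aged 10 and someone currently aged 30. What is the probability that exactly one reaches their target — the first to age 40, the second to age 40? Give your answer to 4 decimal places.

0.0471

p₁ = l(40)/l(10) = 115747/119573 = 0.968003; p₂ = l(40)/l(30) = 115747/117642 = 0.983892.
P(exactly one) = p₁(1−p₂) + (1−p₁)p₂ = 0.015593 + 0.031482 = 0.047074.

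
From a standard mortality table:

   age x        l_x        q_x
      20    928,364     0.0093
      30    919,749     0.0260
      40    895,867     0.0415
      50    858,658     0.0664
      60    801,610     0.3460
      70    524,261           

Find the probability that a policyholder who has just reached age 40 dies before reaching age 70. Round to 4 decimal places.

0.4148

P(die before 70 | alive at 40) = 1 − l_70/l_40 = 1 − 524,261/895,867 = (371,606)/895,867 = 0.414800.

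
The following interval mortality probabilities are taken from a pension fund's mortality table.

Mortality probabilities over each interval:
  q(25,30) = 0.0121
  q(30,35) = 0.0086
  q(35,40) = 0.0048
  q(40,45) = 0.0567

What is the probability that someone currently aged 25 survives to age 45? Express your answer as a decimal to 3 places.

0.919

Chaining the interval survival probabilities: (1 − 0.0121) × (1 − 0.0086) × (1 − 0.0048) × (1 − 0.0567).
= 0.9879 × 0.9914 × 0.9952 × 0.9433 = 0.919437.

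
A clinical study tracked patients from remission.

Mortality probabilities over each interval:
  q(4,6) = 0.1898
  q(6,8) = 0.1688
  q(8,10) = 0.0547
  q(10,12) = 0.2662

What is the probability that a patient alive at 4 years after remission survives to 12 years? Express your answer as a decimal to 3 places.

0.467

The overall survival probability is (1 − 0.1898) × (1 − 0.1688) × (1 − 0.0547) × (1 − 0.2662).
= 0.8102 × 0.8312 × 0.9453 × 0.7338 = 0.467138.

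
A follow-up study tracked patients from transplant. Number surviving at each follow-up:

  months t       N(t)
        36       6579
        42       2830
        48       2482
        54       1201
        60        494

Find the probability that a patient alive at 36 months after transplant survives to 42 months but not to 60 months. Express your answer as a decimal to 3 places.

0.355

This is the probability of reaching 42 but not 60, conditional on being alive at 36: (N(42) − N(60)) / N(36).
= (2830 − 494) / 6579 = 2336 / 6579 = 0.355069.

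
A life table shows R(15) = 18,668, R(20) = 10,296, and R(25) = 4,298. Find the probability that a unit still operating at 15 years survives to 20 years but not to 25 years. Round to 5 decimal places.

This is the probability of reaching 20 but not 25, conditional on being operational at 15: (R(20) − R(25)) / R(15).
= (10,296 − 4,298) / 18,668 = 5,998 / 18,668 = 0.321298.

0.32130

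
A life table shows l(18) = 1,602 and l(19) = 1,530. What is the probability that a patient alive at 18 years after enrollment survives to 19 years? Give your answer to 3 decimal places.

The conditional survival probability is l(19)/l(18) = 1,530/1,602 = 0.955056.

0.955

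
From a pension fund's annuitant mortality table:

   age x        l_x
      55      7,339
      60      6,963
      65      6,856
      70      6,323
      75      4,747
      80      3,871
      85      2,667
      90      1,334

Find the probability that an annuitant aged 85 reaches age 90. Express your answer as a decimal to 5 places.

0.50019

The conditional survival probability is l_90/l_85 = 1,334/2,667 = 0.500187.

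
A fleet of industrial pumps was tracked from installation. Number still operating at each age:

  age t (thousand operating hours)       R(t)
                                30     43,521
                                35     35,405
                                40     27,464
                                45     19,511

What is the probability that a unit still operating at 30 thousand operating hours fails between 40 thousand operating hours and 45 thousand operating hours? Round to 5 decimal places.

This is the probability of reaching 40 but not 45, conditional on being operational at 30: (R(40) − R(45)) / R(30).
= (27,464 − 19,511) / 43,521 = 7,953 / 43,521 = 0.182739.

0.18274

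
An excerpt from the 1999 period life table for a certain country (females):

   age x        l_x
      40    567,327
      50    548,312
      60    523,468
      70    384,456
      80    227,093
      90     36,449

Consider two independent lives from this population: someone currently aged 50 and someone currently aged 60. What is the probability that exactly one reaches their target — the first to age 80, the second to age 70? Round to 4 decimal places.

p₁ = l_80/l_50 = 227,093/548,312 = 0.414167; p₂ = l_70/l_60 = 384,456/523,468 = 0.734440.
P(exactly one) = p₁(1−p₂) + (1−p₁)p₂ = 0.109986 + 0.430259 = 0.540245.

0.5402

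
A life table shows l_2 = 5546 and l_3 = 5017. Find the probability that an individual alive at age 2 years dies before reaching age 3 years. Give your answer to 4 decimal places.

P(die before 3 | alive at 2) = 1 − l_3/l_2 = 1 − 5017/5546 = (529)/5546 = 0.095384.

0.0954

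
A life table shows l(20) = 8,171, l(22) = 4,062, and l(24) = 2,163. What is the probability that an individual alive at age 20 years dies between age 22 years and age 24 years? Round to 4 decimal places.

0.2324

This is the probability of reaching 22 but not 24, conditional on being alive at 20: (l(22) − l(24)) / l(20).
= (4,062 − 2,163) / 8,171 = 1,899 / 8,171 = 0.232407.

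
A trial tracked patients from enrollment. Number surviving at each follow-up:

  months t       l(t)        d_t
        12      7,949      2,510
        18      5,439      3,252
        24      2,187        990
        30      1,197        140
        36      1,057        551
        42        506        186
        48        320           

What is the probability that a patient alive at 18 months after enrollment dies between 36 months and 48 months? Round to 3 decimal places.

This is the probability of reaching 36 but not 48, conditional on being alive at 18: (l(36) − l(48)) / l(18).
= (1,057 − 320) / 5,439 = 737 / 5,439 = 0.135503.

0.136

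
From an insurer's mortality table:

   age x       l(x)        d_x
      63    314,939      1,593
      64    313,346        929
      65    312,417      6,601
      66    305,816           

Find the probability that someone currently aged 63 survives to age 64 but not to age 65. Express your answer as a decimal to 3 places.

This is the probability of reaching 64 but not 65, conditional on being alive at 63: (l(64) − l(65)) / l(63).
= (313,346 − 312,417) / 314,939 = 929 / 314,939 = 0.002950.

0.003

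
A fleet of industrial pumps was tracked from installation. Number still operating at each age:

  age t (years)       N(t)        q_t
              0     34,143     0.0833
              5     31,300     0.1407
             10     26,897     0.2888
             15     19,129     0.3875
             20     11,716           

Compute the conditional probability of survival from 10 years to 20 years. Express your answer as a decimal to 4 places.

0.4356

The conditional survival probability is N(20)/N(10) = 11,716/26,897 = 0.435588.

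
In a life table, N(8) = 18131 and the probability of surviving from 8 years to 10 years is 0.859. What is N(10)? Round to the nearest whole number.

N(10) = N(8) × p = 18131 × 0.859 = 15575.

15575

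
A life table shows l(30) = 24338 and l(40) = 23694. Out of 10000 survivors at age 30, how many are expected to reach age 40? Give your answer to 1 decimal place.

9735.4

The relevant probability is 23694/24338 = 0.973539.
Expected number = 10000 × 0.973539 = 9735.4.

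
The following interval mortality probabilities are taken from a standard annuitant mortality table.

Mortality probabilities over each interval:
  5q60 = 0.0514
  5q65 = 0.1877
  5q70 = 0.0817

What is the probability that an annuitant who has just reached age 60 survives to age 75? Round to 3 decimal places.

The overall survival probability is (1 − 0.0514) × (1 − 0.1877) × (1 − 0.0817).
= 0.9486 × 0.8123 × 0.9183 = 0.707594.

0.708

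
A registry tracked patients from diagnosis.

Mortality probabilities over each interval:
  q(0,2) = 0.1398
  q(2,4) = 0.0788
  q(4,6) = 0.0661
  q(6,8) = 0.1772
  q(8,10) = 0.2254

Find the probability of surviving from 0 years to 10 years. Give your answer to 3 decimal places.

Survival from 0 to 10 is the product of surviving each interval: (1 − 0.1398) × (1 − 0.0788) × (1 − 0.0661) × (1 − 0.1772) × (1 − 0.2254).
= 0.8602 × 0.9212 × 0.9339 × 0.8228 × 0.7746 = 0.471656.

0.472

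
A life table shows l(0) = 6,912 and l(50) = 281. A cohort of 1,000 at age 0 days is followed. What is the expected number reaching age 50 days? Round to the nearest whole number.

The relevant probability is 281/6,912 = 0.040654.
Expected number = 1,000 × 0.040654 = 41.

41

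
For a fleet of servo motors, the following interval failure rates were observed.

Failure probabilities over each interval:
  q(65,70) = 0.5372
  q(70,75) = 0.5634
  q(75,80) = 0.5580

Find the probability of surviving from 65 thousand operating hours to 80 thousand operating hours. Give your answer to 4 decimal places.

Chaining the interval survival probabilities: (1 − 0.5372) × (1 − 0.5634) × (1 − 0.5580).
= 0.4628 × 0.4366 × 0.4420 = 0.089310.

0.0893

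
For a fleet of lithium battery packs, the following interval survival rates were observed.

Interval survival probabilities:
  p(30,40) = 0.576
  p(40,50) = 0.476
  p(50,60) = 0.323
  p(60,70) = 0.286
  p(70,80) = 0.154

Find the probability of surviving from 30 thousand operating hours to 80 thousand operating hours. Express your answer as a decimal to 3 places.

0.004

Chaining the interval survival probabilities: 0.576 × 0.476 × 0.323 × 0.286 × 0.154.
= 0.003900.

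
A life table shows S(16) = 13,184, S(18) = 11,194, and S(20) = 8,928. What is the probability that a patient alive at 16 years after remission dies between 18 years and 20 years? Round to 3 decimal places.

This is the probability of reaching 18 but not 20, conditional on being alive at 16: (S(18) − S(20)) / S(16).
= (11,194 − 8,928) / 13,184 = 2,266 / 13,184 = 0.171875.

0.172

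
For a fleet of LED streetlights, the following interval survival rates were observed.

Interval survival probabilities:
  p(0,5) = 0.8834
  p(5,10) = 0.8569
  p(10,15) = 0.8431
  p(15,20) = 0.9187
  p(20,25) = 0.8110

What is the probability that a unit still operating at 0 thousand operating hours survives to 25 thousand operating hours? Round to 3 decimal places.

0.476

Chaining the interval survival probabilities: 0.8834 × 0.8569 × 0.8431 × 0.9187 × 0.8110.
= 0.475512.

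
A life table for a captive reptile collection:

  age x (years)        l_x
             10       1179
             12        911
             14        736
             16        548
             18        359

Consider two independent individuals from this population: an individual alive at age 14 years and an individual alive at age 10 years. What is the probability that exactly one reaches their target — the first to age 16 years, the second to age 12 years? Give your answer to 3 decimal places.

p₁ = l_16/l_14 = 548/736 = 0.744565; p₂ = l_12/l_10 = 911/1179 = 0.772689.
P(exactly one) = p₁(1−p₂) + (1−p₁)p₂ = 0.169248 + 0.197372 = 0.366620.

0.367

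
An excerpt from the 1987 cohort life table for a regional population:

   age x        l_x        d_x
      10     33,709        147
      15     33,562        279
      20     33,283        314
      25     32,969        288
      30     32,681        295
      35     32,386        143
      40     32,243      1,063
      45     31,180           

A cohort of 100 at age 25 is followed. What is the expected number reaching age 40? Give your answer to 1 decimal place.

The relevant probability is 32,243/32,969 = 0.977979.
Expected number = 100 × 0.977979 = 97.8.

97.8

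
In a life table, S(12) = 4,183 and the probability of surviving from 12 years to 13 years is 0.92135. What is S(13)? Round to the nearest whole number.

3854

S(13) = S(12) × p = 4,183 × 0.92135 = 3854.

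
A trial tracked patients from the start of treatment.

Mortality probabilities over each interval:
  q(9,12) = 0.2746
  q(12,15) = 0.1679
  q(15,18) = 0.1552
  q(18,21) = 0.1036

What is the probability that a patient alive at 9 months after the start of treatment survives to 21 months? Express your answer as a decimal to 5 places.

0.45710

P(survive 9→21) = (1 − 0.2746) × (1 − 0.1679) × (1 − 0.1552) × (1 − 0.1036).
= 0.7254 × 0.8321 × 0.8448 × 0.8964 = 0.457097.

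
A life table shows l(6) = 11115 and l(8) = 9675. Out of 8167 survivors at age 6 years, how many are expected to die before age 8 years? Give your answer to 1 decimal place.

The relevant probability is 1 − 9675/11115 = 0.129555.
Expected number = 8167 × 0.129555 = 1058.1.

1058.1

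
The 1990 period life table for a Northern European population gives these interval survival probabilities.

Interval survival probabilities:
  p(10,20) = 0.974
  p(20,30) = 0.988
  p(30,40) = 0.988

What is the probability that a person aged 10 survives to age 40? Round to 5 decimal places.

Survival from 10 to 40 is the product of surviving each interval: 0.974 × 0.988 × 0.988.
= 0.950764.

0.95076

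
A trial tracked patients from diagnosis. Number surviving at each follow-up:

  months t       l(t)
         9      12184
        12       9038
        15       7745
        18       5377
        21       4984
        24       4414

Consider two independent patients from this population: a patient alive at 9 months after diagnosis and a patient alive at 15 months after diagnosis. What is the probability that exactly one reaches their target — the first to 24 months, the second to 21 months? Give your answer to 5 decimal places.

p₁ = l(24)/l(9) = 4414/12184 = 0.362278; p₂ = l(21)/l(15) = 4984/7745 = 0.643512.
P(exactly one) = p₁(1−p₂) + (1−p₁)p₂ = 0.129148 + 0.410382 = 0.539530.

0.53953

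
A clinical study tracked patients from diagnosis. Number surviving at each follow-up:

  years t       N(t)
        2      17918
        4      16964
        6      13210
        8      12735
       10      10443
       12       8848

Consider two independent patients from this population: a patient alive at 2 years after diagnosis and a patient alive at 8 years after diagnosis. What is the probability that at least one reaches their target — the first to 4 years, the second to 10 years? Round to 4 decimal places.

0.9904

p₁ = N(4)/N(2) = 16964/17918 = 0.946757; p₂ = N(10)/N(8) = 10443/12735 = 0.820024.
P(at least one) = 1 − (1−p₁)(1−p₂) = 1 − 0.053243 × 0.179976 = 0.990418.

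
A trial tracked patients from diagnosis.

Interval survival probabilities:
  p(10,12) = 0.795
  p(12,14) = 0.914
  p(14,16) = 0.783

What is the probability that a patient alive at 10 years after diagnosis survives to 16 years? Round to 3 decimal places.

0.569

P(survive 10→16) = 0.795 × 0.914 × 0.783.
= 0.568951.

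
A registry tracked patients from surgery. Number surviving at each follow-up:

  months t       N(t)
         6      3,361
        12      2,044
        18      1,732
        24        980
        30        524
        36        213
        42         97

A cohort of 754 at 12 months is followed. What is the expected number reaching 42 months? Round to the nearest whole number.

36

The relevant probability is 97/2,044 = 0.047456.
Expected number = 754 × 0.047456 = 36.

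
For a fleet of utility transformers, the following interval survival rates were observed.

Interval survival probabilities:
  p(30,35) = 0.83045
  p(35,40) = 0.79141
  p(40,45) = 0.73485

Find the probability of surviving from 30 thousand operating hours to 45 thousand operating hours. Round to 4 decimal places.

0.4830

Chaining the interval survival probabilities: 0.83045 × 0.79141 × 0.73485.
= 0.482963.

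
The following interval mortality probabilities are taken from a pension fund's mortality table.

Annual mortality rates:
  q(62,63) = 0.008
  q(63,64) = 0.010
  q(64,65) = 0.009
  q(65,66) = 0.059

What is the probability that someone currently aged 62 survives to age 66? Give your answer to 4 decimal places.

Survival from 62 to 66 is the product of surviving each interval: (1 − 0.008) × (1 − 0.010) × (1 − 0.009) × (1 − 0.059).
= 0.992 × 0.990 × 0.991 × 0.941 = 0.915820.

0.9158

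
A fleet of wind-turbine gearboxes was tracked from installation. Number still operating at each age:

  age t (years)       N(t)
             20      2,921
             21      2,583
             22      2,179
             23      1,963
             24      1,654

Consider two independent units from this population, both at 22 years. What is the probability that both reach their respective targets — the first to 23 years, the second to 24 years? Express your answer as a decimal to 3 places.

0.684

p₁ = N(23)/N(22) = 1,963/2,179 = 0.900872; p₂ = N(24)/N(22) = 1,654/2,179 = 0.759064.
P(both) = p₁ × p₂ = 0.900872 × 0.759064 = 0.683820.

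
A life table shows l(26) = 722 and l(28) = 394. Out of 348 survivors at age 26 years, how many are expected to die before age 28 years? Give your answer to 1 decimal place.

The relevant probability is 1 − 394/722 = 0.454294.
Expected number = 348 × 0.454294 = 158.1.

158.1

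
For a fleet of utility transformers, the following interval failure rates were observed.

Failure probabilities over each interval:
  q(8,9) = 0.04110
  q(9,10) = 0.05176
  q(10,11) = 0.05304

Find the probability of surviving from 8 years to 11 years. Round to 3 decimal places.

0.861

The overall survival probability is (1 − 0.04110) × (1 − 0.05176) × (1 − 0.05304).
= 0.95890 × 0.94824 × 0.94696 = 0.861040.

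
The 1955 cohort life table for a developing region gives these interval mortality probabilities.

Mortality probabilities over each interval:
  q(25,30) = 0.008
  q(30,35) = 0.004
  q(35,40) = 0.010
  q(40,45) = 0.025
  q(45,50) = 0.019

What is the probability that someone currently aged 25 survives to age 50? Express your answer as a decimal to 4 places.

0.9356

The overall survival probability is (1 − 0.008) × (1 − 0.004) × (1 − 0.010) × (1 − 0.025) × (1 − 0.019).
= 0.992 × 0.996 × 0.990 × 0.975 × 0.981 = 0.935578.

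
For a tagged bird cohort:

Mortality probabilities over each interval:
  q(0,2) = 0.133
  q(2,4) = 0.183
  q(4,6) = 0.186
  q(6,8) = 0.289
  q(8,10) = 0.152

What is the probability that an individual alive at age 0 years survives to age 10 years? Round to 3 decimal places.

0.348

Chaining the interval survival probabilities: (1 − 0.133) × (1 − 0.183) × (1 − 0.186) × (1 − 0.289) × (1 − 0.152).
= 0.867 × 0.817 × 0.814 × 0.711 × 0.848 = 0.347641.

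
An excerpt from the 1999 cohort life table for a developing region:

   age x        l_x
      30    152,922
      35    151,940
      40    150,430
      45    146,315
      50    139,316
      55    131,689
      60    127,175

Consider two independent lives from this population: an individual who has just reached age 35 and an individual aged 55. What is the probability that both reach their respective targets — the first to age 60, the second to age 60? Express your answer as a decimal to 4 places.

p₁ = l_60/l_35 = 127,175/151,940 = 0.837008; p₂ = l_60/l_55 = 127,175/131,689 = 0.965722.
P(both) = p₁ × p₂ = 0.837008 × 0.965722 = 0.808317.

0.8083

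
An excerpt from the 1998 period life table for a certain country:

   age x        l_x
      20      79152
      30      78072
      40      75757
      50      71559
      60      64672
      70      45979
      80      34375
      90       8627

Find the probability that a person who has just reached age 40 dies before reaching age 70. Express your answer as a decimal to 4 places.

P(die before 70 | alive at 40) = 1 − l_70/l_40 = 1 − 45979/75757 = (29778)/75757 = 0.393073.

0.3931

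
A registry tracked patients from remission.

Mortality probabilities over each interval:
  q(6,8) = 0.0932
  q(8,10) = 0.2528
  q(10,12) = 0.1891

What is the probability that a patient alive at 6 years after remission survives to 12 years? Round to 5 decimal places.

P(survive 6→12) = (1 − 0.0932) × (1 − 0.2528) × (1 − 0.1891).
= 0.9068 × 0.7472 × 0.8109 = 0.549434.

0.54943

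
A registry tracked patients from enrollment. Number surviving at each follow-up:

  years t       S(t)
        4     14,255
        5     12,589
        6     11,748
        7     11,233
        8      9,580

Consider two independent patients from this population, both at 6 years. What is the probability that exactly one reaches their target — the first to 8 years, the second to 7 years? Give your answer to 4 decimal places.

0.2122

p₁ = S(8)/S(6) = 9,580/11,748 = 0.815458; p₂ = S(7)/S(6) = 11,233/11,748 = 0.956163.
P(exactly one) = p₁(1−p₂) + (1−p₁)p₂ = 0.035747 + 0.176452 = 0.212199.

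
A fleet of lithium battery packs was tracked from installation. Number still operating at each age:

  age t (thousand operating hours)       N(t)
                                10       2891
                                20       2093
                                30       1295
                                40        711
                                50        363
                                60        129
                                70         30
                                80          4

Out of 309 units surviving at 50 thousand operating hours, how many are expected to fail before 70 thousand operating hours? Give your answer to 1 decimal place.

The relevant probability is 1 − 30/363 = 0.917355.
Expected number = 309 × 0.917355 = 283.5.

283.5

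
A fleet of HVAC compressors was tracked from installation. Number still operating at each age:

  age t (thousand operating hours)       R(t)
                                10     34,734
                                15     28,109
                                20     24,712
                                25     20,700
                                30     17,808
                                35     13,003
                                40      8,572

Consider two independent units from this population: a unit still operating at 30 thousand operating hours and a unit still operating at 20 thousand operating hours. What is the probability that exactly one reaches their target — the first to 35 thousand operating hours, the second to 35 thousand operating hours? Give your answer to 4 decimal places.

0.4879

p₁ = R(35)/R(30) = 13,003/17,808 = 0.730177; p₂ = R(35)/R(20) = 13,003/24,712 = 0.526182.
P(exactly one) = p₁(1−p₂) + (1−p₁)p₂ = 0.345971 + 0.141976 = 0.487947.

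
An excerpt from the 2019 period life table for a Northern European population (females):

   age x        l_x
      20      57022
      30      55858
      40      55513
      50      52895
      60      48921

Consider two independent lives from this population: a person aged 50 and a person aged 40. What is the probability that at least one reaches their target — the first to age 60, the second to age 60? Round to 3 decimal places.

0.991

p₁ = l_60/l_50 = 48921/52895 = 0.924870; p₂ = l_60/l_40 = 48921/55513 = 0.881253.
P(at least one) = 1 − (1−p₁)(1−p₂) = 1 − 0.075130 × 0.118747 = 0.991079.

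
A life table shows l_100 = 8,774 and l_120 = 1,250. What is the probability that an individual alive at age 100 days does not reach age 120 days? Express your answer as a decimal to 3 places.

0.858

P(die before 120 | alive at 100) = 1 − l_120/l_100 = 1 − 1,250/8,774 = (7,524)/8,774 = 0.857534.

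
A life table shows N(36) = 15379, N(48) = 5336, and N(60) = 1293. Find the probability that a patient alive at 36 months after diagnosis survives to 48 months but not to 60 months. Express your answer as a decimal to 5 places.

0.26289

This is the probability of reaching 48 but not 60, conditional on being alive at 36: (N(48) − N(60)) / N(36).
= (5336 − 1293) / 15379 = 4043 / 15379 = 0.262891.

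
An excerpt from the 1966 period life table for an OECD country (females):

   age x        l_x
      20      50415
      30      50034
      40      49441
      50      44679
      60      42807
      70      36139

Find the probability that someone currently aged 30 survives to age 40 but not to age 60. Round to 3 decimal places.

0.133

We want 10|20q30 = (l_40 − l_60)/l_30.
This is the probability of reaching 40 but not 60, conditional on being alive at 30: (l_40 − l_60) / l_30.
= (49441 − 42807) / 50034 = 6634 / 50034 = 0.132590.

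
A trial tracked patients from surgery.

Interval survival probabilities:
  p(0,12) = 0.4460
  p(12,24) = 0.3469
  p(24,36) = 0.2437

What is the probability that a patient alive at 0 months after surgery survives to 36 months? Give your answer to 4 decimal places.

0.0377

P(survive 0→36) = 0.4460 × 0.3469 × 0.2437.
= 0.037705.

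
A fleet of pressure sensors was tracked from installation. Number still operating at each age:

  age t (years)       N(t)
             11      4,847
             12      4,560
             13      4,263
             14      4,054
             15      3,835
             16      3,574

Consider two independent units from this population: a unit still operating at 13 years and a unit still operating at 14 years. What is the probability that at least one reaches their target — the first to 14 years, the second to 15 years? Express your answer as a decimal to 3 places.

0.997

p₁ = N(14)/N(13) = 4,054/4,263 = 0.950973; p₂ = N(15)/N(14) = 3,835/4,054 = 0.945979.
P(at least one) = 1 − (1−p₁)(1−p₂) = 1 − 0.049027 × 0.054021 = 0.997352.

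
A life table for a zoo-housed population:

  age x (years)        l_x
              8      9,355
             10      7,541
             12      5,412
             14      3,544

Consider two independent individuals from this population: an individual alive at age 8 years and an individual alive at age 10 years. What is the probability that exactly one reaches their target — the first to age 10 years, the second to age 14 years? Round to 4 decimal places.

0.5184

p₁ = l_10/l_8 = 7,541/9,355 = 0.806093; p₂ = l_14/l_10 = 3,544/7,541 = 0.469964.
P(exactly one) = p₁(1−p₂) + (1−p₁)p₂ = 0.427258 + 0.091129 = 0.518388.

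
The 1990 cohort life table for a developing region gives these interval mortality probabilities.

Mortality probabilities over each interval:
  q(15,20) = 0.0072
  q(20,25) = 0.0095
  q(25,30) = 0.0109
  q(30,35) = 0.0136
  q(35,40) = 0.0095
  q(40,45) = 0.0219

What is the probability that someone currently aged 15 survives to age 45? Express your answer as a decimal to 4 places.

Chaining the interval survival probabilities: (1 − 0.0072) × (1 − 0.0095) × (1 − 0.0109) × (1 − 0.0136) × (1 − 0.0095) × (1 − 0.0219).
= 0.9928 × 0.9905 × 0.9891 × 0.9864 × 0.9905 × 0.9781 = 0.929495.

0.9295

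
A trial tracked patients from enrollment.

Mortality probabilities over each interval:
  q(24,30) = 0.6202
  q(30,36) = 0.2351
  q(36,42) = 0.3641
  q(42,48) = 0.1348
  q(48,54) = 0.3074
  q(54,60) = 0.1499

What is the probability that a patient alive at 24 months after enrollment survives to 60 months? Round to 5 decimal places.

0.09411

Chaining the interval survival probabilities: (1 − 0.6202) × (1 − 0.2351) × (1 − 0.3641) × (1 − 0.1348) × (1 − 0.3074) × (1 − 0.1499).
= 0.3798 × 0.7649 × 0.6359 × 0.8652 × 0.6926 × 0.8501 = 0.094106.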